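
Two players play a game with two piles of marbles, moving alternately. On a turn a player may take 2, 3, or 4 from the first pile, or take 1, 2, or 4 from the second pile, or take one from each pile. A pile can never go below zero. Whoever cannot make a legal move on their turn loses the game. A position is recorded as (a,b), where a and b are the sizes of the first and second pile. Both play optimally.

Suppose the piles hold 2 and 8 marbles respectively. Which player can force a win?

Build the W/L table. Terminal = L. A non-terminal position is W if it has a move to some L; otherwise it is L.
No move ever increases a pile, so every position that can arise here has a ≤ 2 and b ≤ 8; it is enough to label the cells with 0 ≤ a ≤ 2 and 0 ≤ b ≤ 8.
Every move lowers a or b (never raises either), so fill the grid row by row in increasing a, and left to right within a row: each cell's successors are then already labelled.
      b=0  b=1  b=2  b=3  b=4  b=5  b=6  b=7  b=8
a=0:    L    W    W    L    W    W    L    W    W
a=1:    L    W    W    L    W    W    L    W    W
a=2:    W    W    L    W    W    L    W    W    L
Cells with no legal move (terminal, hence L): (0,0), (1,0).
The remaining L cells, each justified by listing all of its moves:
(0,3): moves to (0,2)(W), (0,1)(W); every one is W ⇒ L
(0,6): moves to (0,5)(W), (0,4)(W), (0,2)(W); every one is W ⇒ L
(1,3): moves to (1,2)(W), (1,1)(W), (0,2)(W); every one is W ⇒ L
(1,6): moves to (1,5)(W), (1,4)(W), (1,2)(W), (0,5)(W); every one is W ⇒ L
(2,2): moves to (0,2)(W), (2,1)(W), (2,0)(W), (1,1)(W); every one is W ⇒ L
(2,5): moves to (0,5)(W), (2,4)(W), (2,3)(W), (2,1)(W), (1,4)(W); every one is W ⇒ L
(2,8): moves to (0,8)(W), (2,7)(W), (2,6)(W), (2,4)(W), (1,7)(W); every one is W ⇒ L
Every other cell has at least one move into one of the L cells above, so it is W.
Every move from (2,8) reaches a W position, so the mover loses.

The second player wins.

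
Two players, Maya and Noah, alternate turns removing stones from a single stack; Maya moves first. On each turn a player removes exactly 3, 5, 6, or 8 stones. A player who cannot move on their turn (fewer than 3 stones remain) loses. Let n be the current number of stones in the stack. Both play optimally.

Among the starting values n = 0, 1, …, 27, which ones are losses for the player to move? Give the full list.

Label each position W (a win for the player to move) or L (a loss). A position with no legal move is L; any other position is W exactly when some move reaches an L, and L when every move reaches a W.
n=0: no move → L
n=1: no move → L
n=2: no move → L
n=3: W (go to 0, an L position)
n=4: W (go to 1, an L position)
n=5: W (go to 2, an L position)
n=6: W (go to 1, an L position)
n=7: W (go to 2, an L position)
n=8: W (go to 2, an L position)
n=9: W (go to 1, an L position)
n=10: W (go to 2, an L position)
n=11: L (options 8(W), 6(W), 5(W), 3(W) are all W)
n=12: L (options 9(W), 7(W), 6(W), 4(W) are all W)
n=13: L (options 10(W), 8(W), 7(W), 5(W) are all W)
n=14: W (go to 11, an L position)
n=15: W (go to 12, an L position)
n=16: W (go to 13, an L position)
n=17: W (go to 12, an L position)
n=18: W (go to 13, an L position)
n=19: W (go to 13, an L position)
n=20: W (go to 12, an L position)
n=21: W (go to 13, an L position)
n=22: L (options 19(W), 17(W), 16(W), 14(W) are all W)
n=23: L (options 20(W), 18(W), 17(W), 15(W) are all W)
n=24: L (options 21(W), 19(W), 18(W), 16(W) are all W)
n=25: W (go to 22, an L position)
n=26: W (go to 23, an L position)
n=27: W (go to 24, an L position)
Reading off the rows marked L gives the requested list; there are 9 such values of n.

0, 1, 2, 11, 12, 13, 22, 23, 24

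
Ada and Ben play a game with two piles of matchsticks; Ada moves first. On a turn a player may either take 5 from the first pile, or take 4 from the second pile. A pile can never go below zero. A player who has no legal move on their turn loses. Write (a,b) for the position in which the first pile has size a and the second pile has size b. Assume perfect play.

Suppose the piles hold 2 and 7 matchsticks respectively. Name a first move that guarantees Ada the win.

Work bottom-up. With no move the player to move loses. Otherwise the position is W if at least one move leads to an L position for the opponent, and L if every move leads to a W.
No move ever increases a pile, so every position that can arise here has a ≤ 2 and b ≤ 7; it is enough to label the cells with 0 ≤ a ≤ 2 and 0 ≤ b ≤ 7.
Every move lowers a or b (never raises either), so fill the grid row by row in increasing a, and left to right within a row: each cell's successors are then already labelled.
      b=0  b=1  b=2  b=3  b=4  b=5  b=6  b=7
a=0:    L    L    L    L    W    W    W    W
a=1:    L    L    L    L    W    W    W    W
a=2:    L    L    L    L    W    W    W    W
Cells with no legal move (terminal, hence L): (0,0), (0,1), (0,2), (0,3), (1,0), (1,1), (1,2), (1,3), (2,0), (2,1), (2,2), (2,3).
Every other cell has at least one move into one of the L cells above, so it is W.
From (2,7), the L positions reachable in one move are: (2,3).

Move to (2,3).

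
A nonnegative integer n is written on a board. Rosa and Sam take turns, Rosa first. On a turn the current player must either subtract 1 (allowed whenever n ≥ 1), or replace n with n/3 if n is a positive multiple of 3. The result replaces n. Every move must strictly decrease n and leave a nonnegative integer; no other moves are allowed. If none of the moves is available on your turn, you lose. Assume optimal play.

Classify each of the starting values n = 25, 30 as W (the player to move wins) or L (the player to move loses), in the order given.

Classify positions by backward induction: terminal positions (no move available) are L. From any other position, the mover wins iff some move reaches an L.
n=0: no move → L
n=1: reaches L-position 0 → W
n=2: only reaches 1(W), which is W → L
n=3: reaches L-position 2 → W
n=4: only reaches 3(W), which is W → L
n=5: reaches L-position 4 → W
n=6: reaches L-position 2 → W
n=7: only reaches 6(W), which is W → L
n=8: reaches L-position 7 → W
n=9: only reaches 3(W), 8(W), all W → L
n=10: reaches L-position 9 → W
n=11: only reaches 10(W), which is W → L
n=12: reaches L-position 4 → W
n=13: only reaches 12(W), which is W → L
n=14: reaches L-position 13 → W
n=15: only reaches 5(W), 14(W), all W → L
n=16: reaches L-position 15 → W
n=17: only reaches 16(W), which is W → L
n=18: reaches L-position 17 → W
n=19: only reaches 18(W), which is W → L
n=20: reaches L-position 19 → W
n=21: reaches L-position 7 → W
n=22: only reaches 21(W), which is W → L
n=23: reaches L-position 22 → W
n=24: only reaches 8(W), 23(W), all W → L
n=25: reaches L-position 24 → W
n=26: only reaches 25(W), which is W → L
n=27: reaches L-position 9 → W
n=28: only reaches 27(W), which is W → L
n=29: reaches L-position 28 → W
n=30: only reaches 10(W), 29(W), all W → L

25: W, 30: L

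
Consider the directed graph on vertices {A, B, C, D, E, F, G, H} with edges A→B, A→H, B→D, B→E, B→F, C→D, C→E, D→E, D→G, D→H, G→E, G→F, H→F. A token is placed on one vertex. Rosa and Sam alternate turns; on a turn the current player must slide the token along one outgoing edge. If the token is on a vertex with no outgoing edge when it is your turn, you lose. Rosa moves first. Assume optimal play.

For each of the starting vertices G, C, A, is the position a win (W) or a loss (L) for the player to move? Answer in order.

G: W, C: W, A: L

Label each position W (a win for the player to move) or L (a loss). A position with no legal move is L; any other position is W exactly when some move reaches an L, and L when every move reaches a W.
Every edge goes from a vertex to one that appears earlier in the order F, E, G, H, D, B, C, A, so processing vertices in that order labels each vertex after all of its successors.
F: no outgoing edge → L
E: no outgoing edge → L
G: →E(L), so W
H: →F(L), so W
D: →E(L), so W
B: →E(L), so W
C: →E(L), so W
A: →B(W), H(W) — all W, so L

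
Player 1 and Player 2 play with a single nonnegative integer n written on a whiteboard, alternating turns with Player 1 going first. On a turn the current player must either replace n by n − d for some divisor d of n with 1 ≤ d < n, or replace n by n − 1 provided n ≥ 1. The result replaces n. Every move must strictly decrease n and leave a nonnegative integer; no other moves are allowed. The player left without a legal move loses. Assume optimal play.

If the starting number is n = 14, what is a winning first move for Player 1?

Positions with no move are L. A position that does have a move is losing for the player to move precisely when every available move leads to a winning position for the opponent. Fill in the labels:
n=0: no move → L
n=1: can move to 0, which is L ⇒ W
n=2: the only move is to 1(W), a W ⇒ L
n=3: can move to 2, which is L ⇒ W
n=4: can move to 2, which is L ⇒ W
n=5: the only move is to 4(W), a W ⇒ L
n=6: can move to 5, which is L ⇒ W
n=7: the only move is to 6(W), a W ⇒ L
n=8: can move to 7, which is L ⇒ W
n=9: moves to 6(W), 8(W); every one is W ⇒ L
n=10: can move to 5, which is L ⇒ W
n=11: the only move is to 10(W), a W ⇒ L
n=12: can move to 9, which is L ⇒ W
n=13: the only move is to 12(W), a W ⇒ L
n=14: can move to 7, which is L ⇒ W
From 14, the L positions reachable in one move are: 7, 13. Any move reaching one of these is winning.

Move to 7.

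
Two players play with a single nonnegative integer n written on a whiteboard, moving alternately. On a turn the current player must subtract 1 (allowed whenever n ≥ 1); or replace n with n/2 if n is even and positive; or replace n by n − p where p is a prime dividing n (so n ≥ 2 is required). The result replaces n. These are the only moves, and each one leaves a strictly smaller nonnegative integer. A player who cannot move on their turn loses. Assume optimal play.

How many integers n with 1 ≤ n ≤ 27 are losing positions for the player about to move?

Positions with no move are L. A position that does have a move is losing for the player to move precisely when every available move leads to a winning position for the opponent. Fill in the labels:
n=0: no move → L
n=1: can move to 0, which is L ⇒ W
n=2: can move to 0, which is L ⇒ W
n=3: can move to 0, which is L ⇒ W
n=4: moves to 2(W), 3(W); every one is W ⇒ L
n=5: can move to 0, which is L ⇒ W
n=6: can move to 4, which is L ⇒ W
n=7: can move to 0, which is L ⇒ W
n=8: can move to 4, which is L ⇒ W
n=9: moves to 6(W), 8(W); every one is W ⇒ L
n=10: can move to 9, which is L ⇒ W
n=11: can move to 0, which is L ⇒ W
n=12: can move to 9, which is L ⇒ W
n=13: can move to 0, which is L ⇒ W
n=14: moves to 7(W), 12(W), 13(W); every one is W ⇒ L
n=15: can move to 14, which is L ⇒ W
n=16: can move to 14, which is L ⇒ W
n=17: can move to 0, which is L ⇒ W
n=18: can move to 9, which is L ⇒ W
n=19: can move to 0, which is L ⇒ W
n=20: moves to 10(W), 15(W), 18(W), 19(W); every one is W ⇒ L
n=21: can move to 14, which is L ⇒ W
n=22: can move to 20, which is L ⇒ W
n=23: can move to 0, which is L ⇒ W
n=24: moves to 12(W), 21(W), 22(W), 23(W); every one is W ⇒ L
n=25: can move to 20, which is L ⇒ W
n=26: can move to 24, which is L ⇒ W
n=27: can move to 24, which is L ⇒ W
L entries with 1 ≤ n ≤ 27 (n=0 is outside the asked range and is not counted): n = 4, 9, 14, 20, 24; that makes 5.

5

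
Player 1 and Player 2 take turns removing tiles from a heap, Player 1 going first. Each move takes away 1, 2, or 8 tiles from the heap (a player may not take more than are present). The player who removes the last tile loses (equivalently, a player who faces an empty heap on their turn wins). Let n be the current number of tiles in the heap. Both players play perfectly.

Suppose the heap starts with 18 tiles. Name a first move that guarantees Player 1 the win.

Remove 2, leaving 16.

Compute win/loss labels from the base case upward. A position with no move is W. Any other position is W if it can reach an L in one move, else L.
n=0: no move; the opponent has just taken the last tile and therefore loses → W
n=1: the only move is to 0(W), a W ⇒ L
n=2: can move to 1, which is L ⇒ W
n=3: can move to 1, which is L ⇒ W
n=4: moves to 3(W), 2(W); every one is W ⇒ L
n=5: can move to 4, which is L ⇒ W
n=6: can move to 4, which is L ⇒ W
n=7: moves to 6(W), 5(W); every one is W ⇒ L
n=8: can move to 7, which is L ⇒ W
n=9: can move to 7, which is L ⇒ W
n=10: moves to 9(W), 8(W), 2(W); every one is W ⇒ L
n=11: can move to 10, which is L ⇒ W
n=12: can move to 10, which is L ⇒ W
n=13: moves to 12(W), 11(W), 5(W); every one is W ⇒ L
n=14: can move to 13, which is L ⇒ W
n=15: can move to 13, which is L ⇒ W
n=16: moves to 15(W), 14(W), 8(W); every one is W ⇒ L
n=17: can move to 16, which is L ⇒ W
n=18: can move to 16, which is L ⇒ W
From 18, the L positions reachable in one move are: 16, 10. Any move reaching one of these is winning.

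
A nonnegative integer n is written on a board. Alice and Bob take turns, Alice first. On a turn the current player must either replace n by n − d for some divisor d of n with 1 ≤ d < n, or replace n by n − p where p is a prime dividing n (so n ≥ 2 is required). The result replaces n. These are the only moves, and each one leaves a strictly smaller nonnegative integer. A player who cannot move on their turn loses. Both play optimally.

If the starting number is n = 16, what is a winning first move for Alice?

Use the standard recursion: the mover loses at a terminal position; elsewhere, the mover wins exactly when some move hands the opponent an L position.
n=0: no move → L
n=1: no move → L
n=2: W (go to 0, an L position)
n=3: W (go to 0, an L position)
n=4: L (options 2(W), 3(W) are all W)
n=5: W (go to 0, an L position)
n=6: W (go to 4, an L position)
n=7: W (go to 0, an L position)
n=8: W (go to 4, an L position)
n=9: L (options 6(W), 8(W) are all W)
n=10: W (go to 9, an L position)
n=11: W (go to 0, an L position)
n=12: W (go to 9, an L position)
n=13: W (go to 0, an L position)
n=14: L (options 7(W), 12(W), 13(W) are all W)
n=15: W (go to 14, an L position)
n=16: W (go to 14, an L position)
From 16, the L positions reachable in one move are: 14.

Move to 14.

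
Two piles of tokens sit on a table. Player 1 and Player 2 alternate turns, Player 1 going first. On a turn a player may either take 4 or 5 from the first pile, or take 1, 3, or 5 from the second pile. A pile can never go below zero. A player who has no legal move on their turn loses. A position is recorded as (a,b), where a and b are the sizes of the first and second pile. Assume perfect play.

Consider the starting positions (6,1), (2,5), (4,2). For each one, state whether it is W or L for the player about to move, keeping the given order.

(6,1): L, (2,5): W, (4,2): W

Build the W/L table. Terminal = L. A non-terminal position is W if it has a move to some L; otherwise it is L.
No move ever increases a pile, so every position that can arise here has a ≤ 6 and b ≤ 5; it is enough to label the cells with 0 ≤ a ≤ 6 and 0 ≤ b ≤ 5.
Every move lowers a or b (never raises either), so fill the grid row by row in increasing a, and left to right within a row: each cell's successors are then already labelled.
      b=0  b=1  b=2  b=3  b=4  b=5
a=0:    L    W    L    W    L    W
a=1:    L    W    L    W    L    W
a=2:    L    W    L    W    L    W
a=3:    L    W    L    W    L    W
a=4:    W    L    W    L    W    L
a=5:    W    L    W    L    W    L
a=6:    W    L    W    L    W    L
Cells with no legal move (terminal, hence L): (0,0), (1,0), (2,0), (3,0).
The remaining L cells, each justified by listing all of its moves:
(0,2): only reaches (0,1)(W), which is W → L
(0,4): only reaches (0,3)(W), (0,1)(W), all W → L
(1,2): only reaches (1,1)(W), which is W → L
(1,4): only reaches (1,3)(W), (1,1)(W), all W → L
(2,2): only reaches (2,1)(W), which is W → L
(2,4): only reaches (2,3)(W), (2,1)(W), all W → L
(3,2): only reaches (3,1)(W), which is W → L
(3,4): only reaches (3,3)(W), (3,1)(W), all W → L
(4,1): only reaches (0,1)(W), (4,0)(W), all W → L
(4,3): only reaches (0,3)(W), (4,2)(W), (4,0)(W), all W → L
(4,5): only reaches (0,5)(W), (4,4)(W), (4,2)(W), (4,0)(W), all W → L
(5,1): only reaches (1,1)(W), (0,1)(W), (5,0)(W), all W → L
(5,3): only reaches (1,3)(W), (0,3)(W), (5,2)(W), (5,0)(W), all W → L
(5,5): only reaches (1,5)(W), (0,5)(W), (5,4)(W), (5,2)(W), (5,0)(W), all W → L
(6,1): only reaches (2,1)(W), (1,1)(W), (6,0)(W), all W → L
(6,3): only reaches (2,3)(W), (1,3)(W), (6,2)(W), (6,0)(W), all W → L
(6,5): only reaches (2,5)(W), (1,5)(W), (6,4)(W), (6,2)(W), (6,0)(W), all W → L
Every other cell has at least one move into one of the L cells above, so it is W.
(6,1): one of the L cells justified above, so L
(2,5): the move to (2,4) reaches an L cell, so W
(4,2): the move to (0,2) reaches an L cell, so W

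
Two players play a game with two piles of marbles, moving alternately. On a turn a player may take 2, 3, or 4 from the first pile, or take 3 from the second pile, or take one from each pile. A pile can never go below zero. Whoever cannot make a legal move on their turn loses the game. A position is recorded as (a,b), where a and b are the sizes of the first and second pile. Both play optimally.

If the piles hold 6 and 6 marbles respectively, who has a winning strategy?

The second player wins.

Compute win/loss labels from the base case upward. A position with no move is L. Any other position is W if it can reach an L in one move, else L.
No move ever increases a pile, so every position that can arise here has a ≤ 6 and b ≤ 6; it is enough to label the cells with 0 ≤ a ≤ 6 and 0 ≤ b ≤ 6.
Every move lowers a or b (never raises either), so fill the grid row by row in increasing a, and left to right within a row: each cell's successors are then already labelled.
      b=0  b=1  b=2  b=3  b=4  b=5  b=6
a=0:    L    L    L    W    W    W    L
a=1:    L    W    W    W    L    L    L
a=2:    W    W    W    L    L    W    W
a=3:    W    W    W    L    W    W    W
a=4:    W    W    W    W    W    W    W
a=5:    W    L    L    W    W    W    W
a=6:    L    L    W    W    W    L    L
Cells with no legal move (terminal, hence L): (0,0), (0,1), (0,2), (1,0).
The remaining L cells, each justified by listing all of its moves:
(0,6): →(0,3)(W) only, which is W, so L
(1,4): →(1,1)(W), (0,3)(W) — all W, so L
(1,5): →(1,2)(W), (0,4)(W) — all W, so L
(1,6): →(1,3)(W), (0,5)(W) — all W, so L
(2,3): →(0,3)(W), (2,0)(W), (1,2)(W) — all W, so L
(2,4): →(0,4)(W), (2,1)(W), (1,3)(W) — all W, so L
(3,3): →(1,3)(W), (0,3)(W), (3,0)(W), (2,2)(W) — all W, so L
(5,1): →(3,1)(W), (2,1)(W), (1,1)(W), (4,0)(W) — all W, so L
(5,2): →(3,2)(W), (2,2)(W), (1,2)(W), (4,1)(W) — all W, so L
(6,0): →(4,0)(W), (3,0)(W), (2,0)(W) — all W, so L
(6,1): →(4,1)(W), (3,1)(W), (2,1)(W), (5,0)(W) — all W, so L
(6,5): →(4,5)(W), (3,5)(W), (2,5)(W), (6,2)(W), (5,4)(W) — all W, so L
(6,6): →(4,6)(W), (3,6)(W), (2,6)(W), (6,3)(W), (5,5)(W) — all W, so L
Every other cell has at least one move into one of the L cells above, so it is W.
Every move from (6,6) reaches a W position, so the mover loses.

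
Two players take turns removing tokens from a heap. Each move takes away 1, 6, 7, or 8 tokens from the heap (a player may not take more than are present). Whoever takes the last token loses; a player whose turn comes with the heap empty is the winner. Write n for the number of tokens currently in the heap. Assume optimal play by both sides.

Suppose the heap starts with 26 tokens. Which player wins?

Use the standard recursion: the mover wins at a terminal position; elsewhere, the mover wins exactly when some move hands the opponent an L position.
n=0: no move; the opponent has just taken the last token and therefore loses → W
n=1: L (sole option 0(W) is W)
n=2: W (go to 1, an L position)
n=3: L (sole option 2(W) is W)
n=4: W (go to 3, an L position)
n=5: L (sole option 4(W) is W)
n=6: W (go to 5, an L position)
n=7: W (go to 1, an L position)
n=8: W (go to 1, an L position)
n=9: W (go to 3, an L position)
n=10: W (go to 3, an L position)
n=11: W (go to 5, an L position)
n=12: W (go to 5, an L position)
n=13: W (go to 5, an L position)
n=14: L (options 13(W), 8(W), 7(W), 6(W) are all W)
n=15: W (go to 14, an L position)
n=16: L (options 15(W), 10(W), 9(W), 8(W) are all W)
n=17: W (go to 16, an L position)
n=18: L (options 17(W), 12(W), 11(W), 10(W) are all W)
n=19: W (go to 18, an L position)
n=20: W (go to 14, an L position)
n=21: W (go to 14, an L position)
n=22: W (go to 16, an L position)
n=23: W (go to 16, an L position)
n=24: W (go to 18, an L position)
n=25: W (go to 18, an L position)
n=26: W (go to 18, an L position)
From 26 the player to move can remove 8, leaving 18, reaching an L position.

The first player wins.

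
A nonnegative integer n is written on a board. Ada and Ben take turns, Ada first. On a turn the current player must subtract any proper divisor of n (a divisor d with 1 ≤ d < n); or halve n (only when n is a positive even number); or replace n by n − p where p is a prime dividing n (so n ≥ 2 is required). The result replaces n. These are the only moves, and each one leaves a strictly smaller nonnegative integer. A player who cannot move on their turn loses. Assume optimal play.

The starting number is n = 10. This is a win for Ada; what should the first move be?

Work bottom-up. With no move the player to move loses. Otherwise the position is W if at least one move leads to an L position for the opponent, and L if every move leads to a W.
n=0: no move → L
n=1: no move → L
n=2: →0(L), so W
n=3: →0(L), so W
n=4: →2(W), 3(W) — all W, so L
n=5: →0(L), so W
n=6: →4(L), so W
n=7: →0(L), so W
n=8: →4(L), so W
n=9: →6(W), 8(W) — all W, so L
n=10: →9(L), so W
From 10, the L positions reachable in one move are: 9.

Move to 9.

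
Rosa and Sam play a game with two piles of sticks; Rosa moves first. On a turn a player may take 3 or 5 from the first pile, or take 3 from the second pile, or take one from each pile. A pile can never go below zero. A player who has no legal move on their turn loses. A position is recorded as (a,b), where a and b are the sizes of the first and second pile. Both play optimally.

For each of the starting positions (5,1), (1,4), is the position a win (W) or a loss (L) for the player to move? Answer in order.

(5,1): W, (1,4): L

Build the W/L table. Terminal = L. A non-terminal position is W if it has a move to some L; otherwise it is L.
No move ever increases a pile, so every position that can arise here has a ≤ 5 and b ≤ 4; it is enough to label the cells with 0 ≤ a ≤ 5 and 0 ≤ b ≤ 4.
Every move lowers a or b (never raises either), so fill the grid row by row in increasing a, and left to right within a row: each cell's successors are then already labelled.
      b=0  b=1  b=2  b=3  b=4
a=0:    L    L    L    W    W
a=1:    L    W    W    W    L
a=2:    L    W    L    W    L
a=3:    W    W    W    W    L
a=4:    W    L    L    L    W
a=5:    W    W    W    W    W
Cells with no legal move (terminal, hence L): (0,0), (0,1), (0,2), (1,0), (2,0).
The remaining L cells, each justified by listing all of its moves:
(1,4): only reaches (1,1)(W), (0,3)(W), all W → L
(2,2): only reaches (1,1)(W), which is W → L
(2,4): only reaches (2,1)(W), (1,3)(W), all W → L
(3,4): only reaches (0,4)(W), (3,1)(W), (2,3)(W), all W → L
(4,1): only reaches (1,1)(W), (3,0)(W), all W → L
(4,2): only reaches (1,2)(W), (3,1)(W), all W → L
(4,3): only reaches (1,3)(W), (4,0)(W), (3,2)(W), all W → L
Every other cell has at least one move into one of the L cells above, so it is W.
(5,1): the move to (0,1) reaches an L cell, so W
(1,4): one of the L cells justified above, so L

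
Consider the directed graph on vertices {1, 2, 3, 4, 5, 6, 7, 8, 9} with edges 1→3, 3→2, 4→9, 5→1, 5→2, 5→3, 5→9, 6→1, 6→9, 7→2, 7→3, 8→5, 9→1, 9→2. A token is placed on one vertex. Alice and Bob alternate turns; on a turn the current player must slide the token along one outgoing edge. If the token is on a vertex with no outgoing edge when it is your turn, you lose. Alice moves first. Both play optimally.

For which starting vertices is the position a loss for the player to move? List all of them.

Label each position W (a win for the player to move) or L (a loss). A position with no legal move is L; any other position is W exactly when some move reaches an L, and L when every move reaches a W.
Every edge goes from a vertex to one that appears earlier in the order 2, 3, 7, 1, 9, 6, 4, 5, 8, so processing vertices in that order labels each vertex after all of its successors.
2: no outgoing edge → L
3: W (go to 2, an L position)
7: W (go to 2, an L position)
1: L (sole option 3(W) is W)
9: W (go to 1, an L position)
6: W (go to 1, an L position)
4: L (sole option 9(W) is W)
5: W (go to 1, an L position)
8: L (sole option 5(W) is W)
Reading off the rows marked L gives the requested list; there are 4 such vertices.

1, 2, 4, 8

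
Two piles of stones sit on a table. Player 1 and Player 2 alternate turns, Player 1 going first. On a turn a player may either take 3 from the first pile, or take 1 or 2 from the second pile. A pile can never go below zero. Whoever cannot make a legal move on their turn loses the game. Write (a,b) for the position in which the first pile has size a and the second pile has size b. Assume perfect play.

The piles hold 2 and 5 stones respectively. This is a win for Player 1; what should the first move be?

Move to (2,3).

Label each position W (a win for the player to move) or L (a loss). A position with no legal move is L; any other position is W exactly when some move reaches an L, and L when every move reaches a W.
No move ever increases a pile, so every position that can arise here has a ≤ 2 and b ≤ 5; it is enough to label the cells with 0 ≤ a ≤ 2 and 0 ≤ b ≤ 5.
Every move lowers a or b (never raises either), so fill the grid row by row in increasing a, and left to right within a row: each cell's successors are then already labelled.
      b=0  b=1  b=2  b=3  b=4  b=5
a=0:    L    W    W    L    W    W
a=1:    L    W    W    L    W    W
a=2:    L    W    W    L    W    W
Cells with no legal move (terminal, hence L): (0,0), (1,0), (2,0).
The remaining L cells, each justified by listing all of its moves:
(0,3): only reaches (0,2)(W), (0,1)(W), all W → L
(1,3): only reaches (1,2)(W), (1,1)(W), all W → L
(2,3): only reaches (2,2)(W), (2,1)(W), all W → L
Every other cell has at least one move into one of the L cells above, so it is W.
From (2,5), the L positions reachable in one move are: (2,3).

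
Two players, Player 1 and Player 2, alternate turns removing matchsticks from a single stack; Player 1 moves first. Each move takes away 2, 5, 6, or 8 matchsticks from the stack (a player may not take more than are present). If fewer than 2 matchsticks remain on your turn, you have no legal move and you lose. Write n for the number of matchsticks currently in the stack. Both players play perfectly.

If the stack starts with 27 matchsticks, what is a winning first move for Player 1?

Remove 2, leaving 25.

Positions with no move are L. A position that does have a move is losing for the player to move precisely when every available move leads to a winning position for the opponent. Fill in the labels:
n=0: no move → L
n=1: no move → L
n=2: can move to 0, which is L ⇒ W
n=3: can move to 1, which is L ⇒ W
n=4: the only move is to 2(W), a W ⇒ L
n=5: can move to 0, which is L ⇒ W
n=6: can move to 4, which is L ⇒ W
n=7: can move to 1, which is L ⇒ W
n=8: can move to 0, which is L ⇒ W
n=9: can move to 4, which is L ⇒ W
n=10: can move to 4, which is L ⇒ W
n=11: moves to 9(W), 6(W), 5(W), 3(W); every one is W ⇒ L
n=12: can move to 4, which is L ⇒ W
n=13: can move to 11, which is L ⇒ W
n=14: moves to 12(W), 9(W), 8(W), 6(W); every one is W ⇒ L
n=15: moves to 13(W), 10(W), 9(W), 7(W); every one is W ⇒ L
n=16: can move to 14, which is L ⇒ W
n=17: can move to 15, which is L ⇒ W
n=18: moves to 16(W), 13(W), 12(W), 10(W); every one is W ⇒ L
n=19: can move to 14, which is L ⇒ W
n=20: can move to 18, which is L ⇒ W
n=21: can move to 15, which is L ⇒ W
n=22: can move to 14, which is L ⇒ W
n=23: can move to 18, which is L ⇒ W
n=24: can move to 18, which is L ⇒ W
n=25: moves to 23(W), 20(W), 19(W), 17(W); every one is W ⇒ L
n=26: can move to 18, which is L ⇒ W
n=27: can move to 25, which is L ⇒ W
From 27, the L positions reachable in one move are: 25.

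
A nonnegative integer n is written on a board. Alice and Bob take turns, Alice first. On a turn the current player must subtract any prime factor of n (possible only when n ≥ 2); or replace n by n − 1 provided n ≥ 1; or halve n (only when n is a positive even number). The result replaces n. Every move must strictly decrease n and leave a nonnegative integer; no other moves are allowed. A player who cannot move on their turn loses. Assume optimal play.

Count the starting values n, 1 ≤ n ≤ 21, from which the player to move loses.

4

Use the standard recursion: the mover loses at a terminal position; elsewhere, the mover wins exactly when some move hands the opponent an L position.
n=0: no move → L
n=1: →0(L), so W
n=2: →0(L), so W
n=3: →0(L), so W
n=4: →2(W), 3(W) — all W, so L
n=5: →0(L), so W
n=6: →4(L), so W
n=7: →0(L), so W
n=8: →4(L), so W
n=9: →6(W), 8(W) — all W, so L
n=10: →9(L), so W
n=11: →0(L), so W
n=12: →9(L), so W
n=13: →0(L), so W
n=14: →7(W), 12(W), 13(W) — all W, so L
n=15: →14(L), so W
n=16: →14(L), so W
n=17: →0(L), so W
n=18: →9(L), so W
n=19: →0(L), so W
n=20: →10(W), 15(W), 18(W), 19(W) — all W, so L
n=21: →14(L), so W
L entries with 1 ≤ n ≤ 21 (n=0 is outside the asked range and is not counted): n = 4, 9, 14, 20; that makes 4.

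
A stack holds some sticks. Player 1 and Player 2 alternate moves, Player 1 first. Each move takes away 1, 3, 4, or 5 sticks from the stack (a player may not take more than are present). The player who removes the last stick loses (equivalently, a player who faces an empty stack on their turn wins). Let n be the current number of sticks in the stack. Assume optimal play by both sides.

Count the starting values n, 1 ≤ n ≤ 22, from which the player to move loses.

Classify positions by backward induction: terminal positions (no move available) are W. From any other position, the mover wins iff some move reaches an L.
n=0: no move; the opponent has just taken the last stick and therefore loses → W
n=1: →0(W) only, which is W, so L
n=2: →1(L), so W
n=3: →2(W), 0(W) — all W, so L
n=4: →3(L), so W
n=5: →1(L), so W
n=6: →3(L), so W
n=7: →3(L), so W
n=8: →3(L), so W
n=9: →8(W), 6(W), 5(W), 4(W) — all W, so L
n=10: →9(L), so W
n=11: →10(W), 8(W), 7(W), 6(W) — all W, so L
n=12: →11(L), so W
n=13: →9(L), so W
n=14: →11(L), so W
n=15: →11(L), so W
n=16: →11(L), so W
n=17: →16(W), 14(W), 13(W), 12(W) — all W, so L
n=18: →17(L), so W
n=19: →18(W), 16(W), 15(W), 14(W) — all W, so L
n=20: →19(L), so W
n=21: →17(L), so W
n=22: →19(L), so W
L entries with 1 ≤ n ≤ 22 (the range starts at n=1): n = 1, 3, 9, 11, 17, 19; that makes 6.

6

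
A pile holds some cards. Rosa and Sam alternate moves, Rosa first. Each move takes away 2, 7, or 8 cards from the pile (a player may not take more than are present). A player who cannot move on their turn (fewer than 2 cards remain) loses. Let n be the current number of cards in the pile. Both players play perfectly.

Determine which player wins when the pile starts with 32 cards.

Classify positions by backward induction: terminal positions (no move available) are L. From any other position, the mover wins iff some move reaches an L.
n=0: no move → L
n=1: no move → L
n=2: can move to 0, which is L ⇒ W
n=3: can move to 1, which is L ⇒ W
n=4: the only move is to 2(W), a W ⇒ L
n=5: the only move is to 3(W), a W ⇒ L
n=6: can move to 4, which is L ⇒ W
n=7: can move to 5, which is L ⇒ W
n=8: can move to 1, which is L ⇒ W
n=9: can move to 1, which is L ⇒ W
n=10: moves to 8(W), 3(W), 2(W); every one is W ⇒ L
n=11: can move to 4, which is L ⇒ W
n=12: can move to 10, which is L ⇒ W
n=13: can move to 5, which is L ⇒ W
n=14: moves to 12(W), 7(W), 6(W); every one is W ⇒ L
n=15: moves to 13(W), 8(W), 7(W); every one is W ⇒ L
n=16: can move to 14, which is L ⇒ W
n=17: can move to 15, which is L ⇒ W
n=18: can move to 10, which is L ⇒ W
n=19: moves to 17(W), 12(W), 11(W); every one is W ⇒ L
n=20: moves to 18(W), 13(W), 12(W); every one is W ⇒ L
n=21: can move to 19, which is L ⇒ W
n=22: can move to 20, which is L ⇒ W
n=23: can move to 15, which is L ⇒ W
n=24: moves to 22(W), 17(W), 16(W); every one is W ⇒ L
n=25: moves to 23(W), 18(W), 17(W); every one is W ⇒ L
n=26: can move to 24, which is L ⇒ W
n=27: can move to 25, which is L ⇒ W
n=28: can move to 20, which is L ⇒ W
n=29: moves to 27(W), 22(W), 21(W); every one is W ⇒ L
n=30: moves to 28(W), 23(W), 22(W); every one is W ⇒ L
n=31: can move to 29, which is L ⇒ W
n=32: can move to 30, which is L ⇒ W
The starting position 32 is W: Rosa should remove 2, leaving 30, handing over an L position.

Rosa wins.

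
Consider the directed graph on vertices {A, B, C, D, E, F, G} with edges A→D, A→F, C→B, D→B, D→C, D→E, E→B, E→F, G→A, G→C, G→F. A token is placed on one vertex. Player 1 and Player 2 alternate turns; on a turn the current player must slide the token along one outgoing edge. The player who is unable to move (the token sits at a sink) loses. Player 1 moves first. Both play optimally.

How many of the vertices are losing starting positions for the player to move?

Build the W/L table. Terminal = L. A non-terminal position is W if it has a move to some L; otherwise it is L.
Every edge goes from a vertex to one that appears earlier in the order F, B, E, C, D, A, G, so processing vertices in that order labels each vertex after all of its successors.
F: no outgoing edge → L
B: no outgoing edge → L
E: can move to B, which is L ⇒ W
C: can move to B, which is L ⇒ W
D: can move to B, which is L ⇒ W
A: can move to F, which is L ⇒ W
G: can move to F, which is L ⇒ W
The L vertices are B, F; that is 2 in all.

2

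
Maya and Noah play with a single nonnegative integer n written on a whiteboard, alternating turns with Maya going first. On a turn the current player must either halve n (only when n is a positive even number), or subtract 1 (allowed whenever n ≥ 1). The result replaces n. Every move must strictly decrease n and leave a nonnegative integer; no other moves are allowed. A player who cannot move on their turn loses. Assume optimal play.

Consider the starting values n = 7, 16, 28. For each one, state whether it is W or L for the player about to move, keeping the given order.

7: L, 16: W, 28: W

Classify positions by backward induction: terminal positions (no move available) are L. From any other position, the mover wins iff some move reaches an L.
n=0: no move → L
n=1: reaches L-position 0 → W
n=2: only reaches 1(W), which is W → L
n=3: reaches L-position 2 → W
n=4: reaches L-position 2 → W
n=5: only reaches 4(W), which is W → L
n=6: reaches L-position 5 → W
n=7: only reaches 6(W), which is W → L
n=8: reaches L-position 7 → W
n=9: only reaches 8(W), which is W → L
n=10: reaches L-position 5 → W
n=11: only reaches 10(W), which is W → L
n=12: reaches L-position 11 → W
n=13: only reaches 12(W), which is W → L
n=14: reaches L-position 7 → W
n=15: only reaches 14(W), which is W → L
n=16: reaches L-position 15 → W
n=17: only reaches 16(W), which is W → L
n=18: reaches L-position 9 → W
n=19: only reaches 18(W), which is W → L
n=20: reaches L-position 19 → W
n=21: only reaches 20(W), which is W → L
n=22: reaches L-position 11 → W
n=23: only reaches 22(W), which is W → L
n=24: reaches L-position 23 → W
n=25: only reaches 24(W), which is W → L
n=26: reaches L-position 13 → W
n=27: only reaches 26(W), which is W → L
n=28: reaches L-position 27 → W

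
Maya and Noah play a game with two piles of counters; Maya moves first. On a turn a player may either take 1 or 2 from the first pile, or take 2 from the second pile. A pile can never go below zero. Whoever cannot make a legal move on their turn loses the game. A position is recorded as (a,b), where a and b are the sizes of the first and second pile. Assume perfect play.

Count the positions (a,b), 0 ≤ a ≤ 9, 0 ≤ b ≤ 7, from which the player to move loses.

Label each position W (a win for the player to move) or L (a loss). A position with no legal move is L; any other position is W exactly when some move reaches an L, and L when every move reaches a W.
Every move lowers a or b (never raises either), so fill the grid row by row in increasing a, and left to right within a row: each cell's successors are then already labelled.
      b=0  b=1  b=2  b=3  b=4  b=5  b=6  b=7
a=0:    L    L    W    W    L    L    W    W
a=1:    W    W    L    L    W    W    L    L
a=2:    W    W    W    W    W    W    W    W
a=3:    L    L    W    W    L    L    W    W
a=4:    W    W    L    L    W    W    L    L
a=5:    W    W    W    W    W    W    W    W
a=6:    L    L    W    W    L    L    W    W
a=7:    W    W    L    L    W    W    L    L
a=8:    W    W    W    W    W    W    W    W
a=9:    L    L    W    W    L    L    W    W
Cells with no legal move (terminal, hence L): (0,0), (0,1).
The remaining L cells, each justified by listing all of its moves:
(0,4): L (sole option (0,2)(W) is W)
(0,5): L (sole option (0,3)(W) is W)
(1,2): L (options (0,2)(W), (1,0)(W) are all W)
(1,3): L (options (0,3)(W), (1,1)(W) are all W)
(1,6): L (options (0,6)(W), (1,4)(W) are all W)
(1,7): L (options (0,7)(W), (1,5)(W) are all W)
(3,0): L (options (2,0)(W), (1,0)(W) are all W)
(3,1): L (options (2,1)(W), (1,1)(W) are all W)
(3,4): L (options (2,4)(W), (1,4)(W), (3,2)(W) are all W)
(3,5): L (options (2,5)(W), (1,5)(W), (3,3)(W) are all W)
(4,2): L (options (3,2)(W), (2,2)(W), (4,0)(W) are all W)
(4,3): L (options (3,3)(W), (2,3)(W), (4,1)(W) are all W)
(4,6): L (options (3,6)(W), (2,6)(W), (4,4)(W) are all W)
(4,7): L (options (3,7)(W), (2,7)(W), (4,5)(W) are all W)
(6,0): L (options (5,0)(W), (4,0)(W) are all W)
(6,1): L (options (5,1)(W), (4,1)(W) are all W)
(6,4): L (options (5,4)(W), (4,4)(W), (6,2)(W) are all W)
(6,5): L (options (5,5)(W), (4,5)(W), (6,3)(W) are all W)
(7,2): L (options (6,2)(W), (5,2)(W), (7,0)(W) are all W)
(7,3): L (options (6,3)(W), (5,3)(W), (7,1)(W) are all W)
(7,6): L (options (6,6)(W), (5,6)(W), (7,4)(W) are all W)
(7,7): L (options (6,7)(W), (5,7)(W), (7,5)(W) are all W)
(9,0): L (options (8,0)(W), (7,0)(W) are all W)
(9,1): L (options (8,1)(W), (7,1)(W) are all W)
(9,4): L (options (8,4)(W), (7,4)(W), (9,2)(W) are all W)
(9,5): L (options (8,5)(W), (7,5)(W), (9,3)(W) are all W)
Every other cell has at least one move into one of the L cells above, so it is W.
L cells per row: a=0: 4, a=1: 4, a=2: 0, a=3: 4, a=4: 4, a=5: 0, a=6: 4, a=7: 4, a=8: 0, a=9: 4; total 28.

28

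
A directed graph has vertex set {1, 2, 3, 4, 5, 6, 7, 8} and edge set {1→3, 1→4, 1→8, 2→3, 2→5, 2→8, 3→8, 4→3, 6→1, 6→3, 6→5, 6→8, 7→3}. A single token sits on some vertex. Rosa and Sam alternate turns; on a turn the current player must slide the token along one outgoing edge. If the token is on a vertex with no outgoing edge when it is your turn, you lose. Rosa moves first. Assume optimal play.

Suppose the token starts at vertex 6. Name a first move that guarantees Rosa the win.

Move to 8.

Build the W/L table. Terminal = L. A non-terminal position is W if it has a move to some L; otherwise it is L.
Every edge goes from a vertex to one that appears earlier in the order 5, 8, 3, 4, 2, 1, 6, 7, so processing vertices in that order labels each vertex after all of its successors.
5: no outgoing edge → L
8: no outgoing edge → L
3: can move to 8, which is L ⇒ W
4: the only move is to 3(W), a W ⇒ L
2: can move to 8, which is L ⇒ W
1: can move to 4, which is L ⇒ W
6: can move to 8, which is L ⇒ W
7: the only move is to 3(W), a W ⇒ L
From 6, the L positions reachable in one move are: 8, 5. Any move reaching one of these is winning.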